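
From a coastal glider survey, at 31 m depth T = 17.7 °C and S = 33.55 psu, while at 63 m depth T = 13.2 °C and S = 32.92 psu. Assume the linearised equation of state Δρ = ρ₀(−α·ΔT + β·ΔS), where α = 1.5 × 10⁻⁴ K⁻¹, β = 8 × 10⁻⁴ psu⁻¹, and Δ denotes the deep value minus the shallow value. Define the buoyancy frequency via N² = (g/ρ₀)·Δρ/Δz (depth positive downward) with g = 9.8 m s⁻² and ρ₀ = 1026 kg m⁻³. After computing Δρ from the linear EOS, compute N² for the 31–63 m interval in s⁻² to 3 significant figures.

5.24 × 10⁻⁵ s⁻²

ΔT = -4.5 K, ΔS = -0.63 psu (deep − shallow).
Δρ/ρ₀ = −αΔT + βΔS = 6.75 × 10⁻⁴ − 5.04 × 10⁻⁴ = 1.71 × 10⁻⁴, so Δρ ≈ 0.1754 kg m⁻³.
N² = (g/ρ₀)·Δρ/Δz = g·(Δρ/ρ₀)/Δz = 9.8 × 1.71 × 10⁻⁴ / 32 = 5.2369 × 10⁻⁵ s⁻² ≈ 5.24 × 10⁻⁵ s⁻².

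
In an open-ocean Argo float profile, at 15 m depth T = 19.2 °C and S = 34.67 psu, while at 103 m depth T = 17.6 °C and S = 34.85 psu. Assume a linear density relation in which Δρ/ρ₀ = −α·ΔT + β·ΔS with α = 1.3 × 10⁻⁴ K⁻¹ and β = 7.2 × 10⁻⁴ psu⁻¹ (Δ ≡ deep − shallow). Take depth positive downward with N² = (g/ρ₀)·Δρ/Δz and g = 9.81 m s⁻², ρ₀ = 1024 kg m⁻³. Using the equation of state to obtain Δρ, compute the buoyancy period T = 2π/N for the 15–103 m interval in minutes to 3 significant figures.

17.1 min

ΔT = -1.6 K, ΔS = +0.18 psu (deep − shallow).
Δρ/ρ₀ = −αΔT + βΔS = 2.08 × 10⁻⁴ + 1.296 × 10⁻⁴ = 3.376 × 10⁻⁴, so Δρ ≈ 0.3457 kg m⁻³.
N² = (g/ρ₀)·Δρ/Δz = g·(Δρ/ρ₀)/Δz = 9.81 × 3.376 × 10⁻⁴ / 88 = 3.7635 × 10⁻⁵ s⁻².
N = √(3.7635 × 10⁻⁵) = 6.1347 × 10⁻³ rad s⁻¹ → T = 2π/N = 1.0242 × 10³ s = 17.070 min ≈ 17.1 min.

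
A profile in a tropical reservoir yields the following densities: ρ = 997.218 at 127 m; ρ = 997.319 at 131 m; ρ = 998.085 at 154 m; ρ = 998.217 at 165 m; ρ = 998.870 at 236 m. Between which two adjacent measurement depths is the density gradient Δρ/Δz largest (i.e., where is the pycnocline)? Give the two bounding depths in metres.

131–154 m

Compute the density gradient over each adjacent pair:
  127–131 m: Δρ/Δz = 0.101/4 = 0.025 kg m⁻⁴
  131–154 m: Δρ/Δz = 0.766/23 = 0.033 kg m⁻⁴
  154–165 m: Δρ/Δz = 0.132/11 = 0.012 kg m⁻⁴
  165–236 m: Δρ/Δz = 0.653/71 = 9.2 × 10⁻³ kg m⁻⁴
The largest gradient is in the 131–154 m interval — the pycnocline.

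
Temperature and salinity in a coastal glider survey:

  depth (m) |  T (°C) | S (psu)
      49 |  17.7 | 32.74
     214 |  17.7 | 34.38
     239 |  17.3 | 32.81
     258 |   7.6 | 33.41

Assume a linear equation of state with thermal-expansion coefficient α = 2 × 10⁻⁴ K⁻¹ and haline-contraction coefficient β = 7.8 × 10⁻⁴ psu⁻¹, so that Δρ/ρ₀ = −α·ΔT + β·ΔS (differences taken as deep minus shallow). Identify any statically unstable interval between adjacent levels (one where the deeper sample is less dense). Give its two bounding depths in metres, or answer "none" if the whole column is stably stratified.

214–239 m

Evaluate Δρ/ρ₀ = −αΔT + βΔS across each adjacent pair:
  49–214 m: −αΔT+βΔS = −(2 × 10⁻⁴)(+0.0)+(7.8 × 10⁻⁴)(+1.64) = 1.3 × 10⁻³ → stable
  214–239 m: −αΔT+βΔS = −(2 × 10⁻⁴)(-0.4)+(7.8 × 10⁻⁴)(-1.57) = -1.1 × 10⁻³ → UNSTABLE
  239–258 m: −αΔT+βΔS = −(2 × 10⁻⁴)(-9.7)+(7.8 × 10⁻⁴)(+0.60) = 2.4 × 10⁻³ → stable
The 214–239 m interval has Δρ < 0: lighter water underlies denser water.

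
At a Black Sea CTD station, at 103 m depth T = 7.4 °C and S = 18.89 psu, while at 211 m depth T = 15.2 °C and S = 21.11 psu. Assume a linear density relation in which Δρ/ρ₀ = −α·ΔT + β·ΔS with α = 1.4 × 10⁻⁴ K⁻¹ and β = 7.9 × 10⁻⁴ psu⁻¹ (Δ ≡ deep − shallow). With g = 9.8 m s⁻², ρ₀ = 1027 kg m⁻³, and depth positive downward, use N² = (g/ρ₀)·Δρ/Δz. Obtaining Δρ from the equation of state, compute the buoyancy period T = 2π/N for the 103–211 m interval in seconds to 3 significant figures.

811 s

ΔT = +7.8 K, ΔS = +2.22 psu (deep − shallow).
Δρ/ρ₀ = −αΔT + βΔS = -1.092 × 10⁻³ + 1.7538 × 10⁻³ = 6.618 × 10⁻⁴, so Δρ ≈ 0.6797 kg m⁻³.
N² = (g/ρ₀)·Δρ/Δz = g·(Δρ/ρ₀)/Δz = 9.8 × 6.618 × 10⁻⁴ / 108 = 6.0052 × 10⁻⁵ s⁻².
N = √(6.0052 × 10⁻⁵) = 7.7493 × 10⁻³ rad s⁻¹ → T = 2π/N = 810.81 s ≈ 811 s.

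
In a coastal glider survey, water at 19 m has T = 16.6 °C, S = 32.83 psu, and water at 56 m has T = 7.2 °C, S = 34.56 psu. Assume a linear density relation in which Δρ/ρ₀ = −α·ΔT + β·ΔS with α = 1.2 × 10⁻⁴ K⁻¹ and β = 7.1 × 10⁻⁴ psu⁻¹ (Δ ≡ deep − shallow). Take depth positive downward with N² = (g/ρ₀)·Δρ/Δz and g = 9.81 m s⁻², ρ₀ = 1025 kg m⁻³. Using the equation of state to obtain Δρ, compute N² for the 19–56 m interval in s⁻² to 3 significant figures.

ΔT = -9.4 K, ΔS = +1.73 psu (deep − shallow).
Δρ/ρ₀ = −αΔT + βΔS = 1.128 × 10⁻³ + 1.2283 × 10⁻³ = 2.3563 × 10⁻³, so Δρ ≈ 2.415 kg m⁻³.
N² = (g/ρ₀)·Δρ/Δz = g·(Δρ/ρ₀)/Δz = 9.81 × 2.3563 × 10⁻³ / 37 = 6.2474 × 10⁻⁴ s⁻² ≈ 6.25 × 10⁻⁴ s⁻².

6.25 × 10⁻⁴ s⁻²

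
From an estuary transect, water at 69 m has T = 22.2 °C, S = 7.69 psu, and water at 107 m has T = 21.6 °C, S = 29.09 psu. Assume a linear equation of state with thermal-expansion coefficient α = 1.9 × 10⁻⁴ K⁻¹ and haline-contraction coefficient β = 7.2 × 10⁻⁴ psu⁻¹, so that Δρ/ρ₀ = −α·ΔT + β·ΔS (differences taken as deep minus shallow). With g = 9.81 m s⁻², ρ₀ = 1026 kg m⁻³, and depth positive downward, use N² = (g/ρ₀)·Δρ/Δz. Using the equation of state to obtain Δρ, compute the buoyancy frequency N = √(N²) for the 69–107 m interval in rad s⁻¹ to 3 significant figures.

0.0633 rad s⁻¹

ΔT = -0.6 K, ΔS = +21.40 psu (deep − shallow).
Δρ/ρ₀ = −αΔT + βΔS = 1.14 × 10⁻⁴ + 0.015408 = 0.015522, so Δρ ≈ 15.93 kg m⁻³.
N² = (g/ρ₀)·Δρ/Δz = g·(Δρ/ρ₀)/Δz = 9.81 × 0.015522 / 38 = 4.0071 × 10⁻³ s⁻².
N = √(4.0071 × 10⁻³) = 0.063302 rad s⁻¹ ≈ 0.0633 rad s⁻¹.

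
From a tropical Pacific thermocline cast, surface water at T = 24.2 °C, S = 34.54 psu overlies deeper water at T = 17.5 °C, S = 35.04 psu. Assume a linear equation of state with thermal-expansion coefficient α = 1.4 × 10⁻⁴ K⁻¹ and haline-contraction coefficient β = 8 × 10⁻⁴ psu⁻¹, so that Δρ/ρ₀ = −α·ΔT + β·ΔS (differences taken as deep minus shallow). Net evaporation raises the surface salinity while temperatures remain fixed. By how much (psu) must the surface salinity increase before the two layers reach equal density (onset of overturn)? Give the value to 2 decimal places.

Neutral buoyancy requires −α(T_deep − T_surf) + β(S_deep − S_surf′) = 0.
S_surf′ = S_deep − (α/β)·ΔT = 35.04 − (1.4 × 10⁻⁴/8 × 10⁻⁴)·(-6.7) = 36.2125 psu.
Increase required: 36.2125 − 34.54 = 1.6725 psu.

1.67 psu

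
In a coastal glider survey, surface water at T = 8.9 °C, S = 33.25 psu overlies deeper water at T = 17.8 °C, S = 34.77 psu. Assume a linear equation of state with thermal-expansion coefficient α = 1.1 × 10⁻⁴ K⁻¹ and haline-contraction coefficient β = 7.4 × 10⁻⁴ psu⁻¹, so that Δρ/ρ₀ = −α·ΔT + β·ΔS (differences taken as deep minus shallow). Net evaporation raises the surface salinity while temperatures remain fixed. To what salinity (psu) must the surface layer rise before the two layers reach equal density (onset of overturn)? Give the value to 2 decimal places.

33.45 psu

Neutral buoyancy requires −α(T_deep − T_surf) + β(S_deep − S_surf′) = 0.
S_surf′ = S_deep − (α/β)·ΔT = 34.77 − (1.1 × 10⁻⁴/7.4 × 10⁻⁴)·(+8.9) = 33.4470 psu.
Increase required: 33.4470 − 33.25 = 0.1970 psu.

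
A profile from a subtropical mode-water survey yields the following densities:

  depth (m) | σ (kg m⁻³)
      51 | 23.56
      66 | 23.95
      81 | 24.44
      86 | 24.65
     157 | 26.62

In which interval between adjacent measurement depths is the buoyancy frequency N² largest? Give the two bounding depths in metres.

81–86 m

Compute the density gradient over each adjacent pair:
  51–66 m: Δρ/Δz = 0.39/15 = 0.026 kg m⁻⁴
  66–81 m: Δρ/Δz = 0.49/15 = 0.033 kg m⁻⁴
  81–86 m: Δρ/Δz = 0.21/5 = 0.042 kg m⁻⁴
  86–157 m: Δρ/Δz = 1.97/71 = 0.028 kg m⁻⁴
The largest gradient is in the 81–86 m interval — the pycnocline.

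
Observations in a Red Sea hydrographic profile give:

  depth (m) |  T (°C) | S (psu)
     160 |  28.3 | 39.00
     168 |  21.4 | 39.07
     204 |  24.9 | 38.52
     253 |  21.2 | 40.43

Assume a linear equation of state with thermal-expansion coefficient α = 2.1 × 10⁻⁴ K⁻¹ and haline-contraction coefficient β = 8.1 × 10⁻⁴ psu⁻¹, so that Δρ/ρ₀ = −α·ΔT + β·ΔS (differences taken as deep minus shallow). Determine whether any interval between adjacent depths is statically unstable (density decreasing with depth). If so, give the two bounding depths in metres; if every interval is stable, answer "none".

Evaluate Δρ/ρ₀ = −αΔT + βΔS across each adjacent pair:
  160–168 m: −αΔT+βΔS = −(2.1 × 10⁻⁴)(-6.9)+(8.1 × 10⁻⁴)(+0.07) = 1.5 × 10⁻³ → stable
  168–204 m: −αΔT+βΔS = −(2.1 × 10⁻⁴)(+3.5)+(8.1 × 10⁻⁴)(-0.55) = -1.2 × 10⁻³ → UNSTABLE
  204–253 m: −αΔT+βΔS = −(2.1 × 10⁻⁴)(-3.7)+(8.1 × 10⁻⁴)(+1.91) = 2.3 × 10⁻³ → stable
The 168–204 m interval has Δρ < 0: lighter water underlies denser water.

168–204 m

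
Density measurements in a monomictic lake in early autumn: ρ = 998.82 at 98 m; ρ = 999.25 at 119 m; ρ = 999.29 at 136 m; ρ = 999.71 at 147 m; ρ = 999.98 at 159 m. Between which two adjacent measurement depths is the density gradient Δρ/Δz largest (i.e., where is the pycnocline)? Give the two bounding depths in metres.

136–147 m

Compute the density gradient over each adjacent pair:
  98–119 m: Δρ/Δz = 0.43/21 = 0.020 kg m⁻⁴
  119–136 m: Δρ/Δz = 0.04/17 = 2.4 × 10⁻³ kg m⁻⁴
  136–147 m: Δρ/Δz = 0.42/11 = 0.038 kg m⁻⁴
  147–159 m: Δρ/Δz = 0.27/12 = 0.023 kg m⁻⁴
The largest gradient is in the 136–147 m interval — the pycnocline.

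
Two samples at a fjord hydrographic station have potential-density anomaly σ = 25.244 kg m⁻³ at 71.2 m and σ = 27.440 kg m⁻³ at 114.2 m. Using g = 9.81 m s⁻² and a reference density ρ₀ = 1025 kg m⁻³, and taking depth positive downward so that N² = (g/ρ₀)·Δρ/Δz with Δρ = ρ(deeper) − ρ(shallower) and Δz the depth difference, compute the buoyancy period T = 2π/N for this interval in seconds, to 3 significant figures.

Δρ = 1027.440 − 1025.244 = 2.196 kg m⁻³ over Δz = 114.2 − 71.2 = 43 m.
N² = (9.81/1025) × (2.196/43) = 4.8878 × 10⁻⁴ s⁻².
N = √(4.8878 × 10⁻⁴) = 0.022108 rad s⁻¹, so T = 2π/N = 284.20 s ≈ 284 s.

284 s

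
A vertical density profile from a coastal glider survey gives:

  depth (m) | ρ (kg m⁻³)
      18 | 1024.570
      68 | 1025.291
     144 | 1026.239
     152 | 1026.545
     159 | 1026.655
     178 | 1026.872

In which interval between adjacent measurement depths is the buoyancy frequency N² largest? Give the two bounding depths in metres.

Compute the density gradient over each adjacent pair:
  18–68 m: Δρ/Δz = 0.721/50 = 0.014 kg m⁻⁴
  68–144 m: Δρ/Δz = 0.948/76 = 0.012 kg m⁻⁴
  144–152 m: Δρ/Δz = 0.306/8 = 0.038 kg m⁻⁴
  152–159 m: Δρ/Δz = 0.110/7 = 0.016 kg m⁻⁴
  159–178 m: Δρ/Δz = 0.217/19 = 0.011 kg m⁻⁴
The largest gradient is in the 144–152 m interval — the pycnocline.

144–152 m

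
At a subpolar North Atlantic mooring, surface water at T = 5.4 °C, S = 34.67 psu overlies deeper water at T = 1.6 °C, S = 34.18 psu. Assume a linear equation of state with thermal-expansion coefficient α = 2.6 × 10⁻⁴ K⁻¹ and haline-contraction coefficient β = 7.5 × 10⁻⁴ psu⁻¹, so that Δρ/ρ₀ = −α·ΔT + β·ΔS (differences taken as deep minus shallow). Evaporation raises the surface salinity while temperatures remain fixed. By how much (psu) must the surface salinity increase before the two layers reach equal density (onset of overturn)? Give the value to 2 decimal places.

Neutral buoyancy requires −α(T_deep − T_surf) + β(S_deep − S_surf′) = 0.
S_surf′ = S_deep − (α/β)·ΔT = 34.18 − (2.6 × 10⁻⁴/7.5 × 10⁻⁴)·(-3.8) = 35.4973 psu.
Increase required: 35.4973 − 34.67 = 0.8273 psu.

0.83 psu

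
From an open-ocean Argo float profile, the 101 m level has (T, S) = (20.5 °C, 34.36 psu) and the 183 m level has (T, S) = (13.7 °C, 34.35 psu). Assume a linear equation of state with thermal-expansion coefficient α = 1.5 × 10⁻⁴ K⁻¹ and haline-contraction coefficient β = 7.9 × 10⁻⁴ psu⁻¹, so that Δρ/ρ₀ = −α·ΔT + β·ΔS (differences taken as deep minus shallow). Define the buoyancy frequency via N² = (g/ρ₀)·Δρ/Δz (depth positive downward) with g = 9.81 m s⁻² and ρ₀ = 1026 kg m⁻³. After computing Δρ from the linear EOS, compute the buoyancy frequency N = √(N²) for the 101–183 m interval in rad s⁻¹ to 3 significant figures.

0.0110 rad s⁻¹

ΔT = -6.8 K, ΔS = -0.01 psu (deep − shallow).
Δρ/ρ₀ = −αΔT + βΔS = 1.02 × 10⁻³ − 7.90 × 10⁻⁶ = 1.0121 × 10⁻³, so Δρ ≈ 1.038 kg m⁻³.
N² = (g/ρ₀)·Δρ/Δz = g·(Δρ/ρ₀)/Δz = 9.81 × 1.0121 × 10⁻³ / 82 = 1.2108 × 10⁻⁴ s⁻².
N = √(1.2108 × 10⁻⁴) = 0.011004 rad s⁻¹ ≈ 0.0110 rad s⁻¹.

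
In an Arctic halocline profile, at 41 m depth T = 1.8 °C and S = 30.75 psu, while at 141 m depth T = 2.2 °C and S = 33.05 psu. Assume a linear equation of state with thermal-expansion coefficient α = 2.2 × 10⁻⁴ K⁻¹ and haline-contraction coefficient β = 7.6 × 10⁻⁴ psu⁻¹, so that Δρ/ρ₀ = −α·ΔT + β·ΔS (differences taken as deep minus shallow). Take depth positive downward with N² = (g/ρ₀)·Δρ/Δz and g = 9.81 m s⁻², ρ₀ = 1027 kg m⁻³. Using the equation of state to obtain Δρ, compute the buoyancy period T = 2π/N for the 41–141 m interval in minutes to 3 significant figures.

ΔT = +0.4 K, ΔS = +2.30 psu (deep − shallow).
Δρ/ρ₀ = −αΔT + βΔS = -8.80 × 10⁻⁵ + 1.748 × 10⁻³ = 1.66 × 10⁻³, so Δρ ≈ 1.705 kg m⁻³.
N² = (g/ρ₀)·Δρ/Δz = g·(Δρ/ρ₀)/Δz = 9.81 × 1.66 × 10⁻³ / 100 = 1.6285 × 10⁻⁴ s⁻².
N = √(1.6285 × 10⁻⁴) = 0.012761 rad s⁻¹ → T = 2π/N = 492.37 s = 8.2062 min ≈ 8.21 min.

8.21 min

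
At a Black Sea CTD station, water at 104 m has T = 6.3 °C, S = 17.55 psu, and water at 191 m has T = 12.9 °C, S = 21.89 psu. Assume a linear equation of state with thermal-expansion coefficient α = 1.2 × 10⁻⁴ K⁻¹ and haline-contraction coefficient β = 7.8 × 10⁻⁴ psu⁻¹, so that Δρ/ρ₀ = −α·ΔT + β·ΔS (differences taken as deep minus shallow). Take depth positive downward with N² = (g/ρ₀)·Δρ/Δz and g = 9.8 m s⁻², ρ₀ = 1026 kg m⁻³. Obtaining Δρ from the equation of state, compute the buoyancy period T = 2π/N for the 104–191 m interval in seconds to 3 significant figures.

368 s

ΔT = +6.6 K, ΔS = +4.34 psu (deep − shallow).
Δρ/ρ₀ = −αΔT + βΔS = -7.92 × 10⁻⁴ + 3.3852 × 10⁻³ = 2.5932 × 10⁻³, so Δρ ≈ 2.661 kg m⁻³.
N² = (g/ρ₀)·Δρ/Δz = g·(Δρ/ρ₀)/Δz = 9.8 × 2.5932 × 10⁻³ / 87 = 2.9211 × 10⁻⁴ s⁻².
N = √(2.9211 × 10⁻⁴) = 0.017091 rad s⁻¹ → T = 2π/N = 367.63 s ≈ 368 s.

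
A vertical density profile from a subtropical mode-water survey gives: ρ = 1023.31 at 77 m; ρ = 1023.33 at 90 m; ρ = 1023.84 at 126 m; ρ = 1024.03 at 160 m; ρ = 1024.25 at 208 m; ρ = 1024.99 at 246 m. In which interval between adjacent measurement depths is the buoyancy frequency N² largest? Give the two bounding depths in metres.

208–246 m

Compute the density gradient over each adjacent pair:
  77–90 m: Δρ/Δz = 0.02/13 = 1.5 × 10⁻³ kg m⁻⁴
  90–126 m: Δρ/Δz = 0.51/36 = 0.014 kg m⁻⁴
  126–160 m: Δρ/Δz = 0.19/34 = 5.6 × 10⁻³ kg m⁻⁴
  160–208 m: Δρ/Δz = 0.22/48 = 4.6 × 10⁻³ kg m⁻⁴
  208–246 m: Δρ/Δz = 0.74/38 = 0.019 kg m⁻⁴
The largest gradient is in the 208–246 m interval — the pycnocline.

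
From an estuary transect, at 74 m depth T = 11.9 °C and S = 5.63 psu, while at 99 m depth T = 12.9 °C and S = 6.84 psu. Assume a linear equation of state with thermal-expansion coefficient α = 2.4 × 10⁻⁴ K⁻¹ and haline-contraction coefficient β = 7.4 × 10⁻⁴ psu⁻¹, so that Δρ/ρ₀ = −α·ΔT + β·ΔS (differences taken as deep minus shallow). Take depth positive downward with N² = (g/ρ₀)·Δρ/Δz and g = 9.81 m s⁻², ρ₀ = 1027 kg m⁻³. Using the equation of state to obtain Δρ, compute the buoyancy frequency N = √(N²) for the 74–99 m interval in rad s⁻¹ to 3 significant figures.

ΔT = +1.0 K, ΔS = +1.21 psu (deep − shallow).
Δρ/ρ₀ = −αΔT + βΔS = -2.40 × 10⁻⁴ + 8.954 × 10⁻⁴ = 6.554 × 10⁻⁴, so Δρ ≈ 0.6731 kg m⁻³.
N² = (g/ρ₀)·Δρ/Δz = g·(Δρ/ρ₀)/Δz = 9.81 × 6.554 × 10⁻⁴ / 25 = 2.5718 × 10⁻⁴ s⁻².
N = √(2.5718 × 10⁻⁴) = 0.016037 rad s⁻¹ ≈ 0.0160 rad s⁻¹.

0.0160 rad s⁻¹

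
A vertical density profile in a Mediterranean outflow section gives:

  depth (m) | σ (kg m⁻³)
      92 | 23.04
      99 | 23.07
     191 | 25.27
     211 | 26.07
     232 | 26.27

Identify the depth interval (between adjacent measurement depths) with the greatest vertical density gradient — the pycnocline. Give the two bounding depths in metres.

Compute the density gradient over each adjacent pair:
  92–99 m: Δρ/Δz = 0.03/7 = 4.3 × 10⁻³ kg m⁻⁴
  99–191 m: Δρ/Δz = 2.20/92 = 0.024 kg m⁻⁴
  191–211 m: Δρ/Δz = 0.80/20 = 0.040 kg m⁻⁴
  211–232 m: Δρ/Δz = 0.20/21 = 9.5 × 10⁻³ kg m⁻⁴
The largest gradient is in the 191–211 m interval — the pycnocline.

191–211 m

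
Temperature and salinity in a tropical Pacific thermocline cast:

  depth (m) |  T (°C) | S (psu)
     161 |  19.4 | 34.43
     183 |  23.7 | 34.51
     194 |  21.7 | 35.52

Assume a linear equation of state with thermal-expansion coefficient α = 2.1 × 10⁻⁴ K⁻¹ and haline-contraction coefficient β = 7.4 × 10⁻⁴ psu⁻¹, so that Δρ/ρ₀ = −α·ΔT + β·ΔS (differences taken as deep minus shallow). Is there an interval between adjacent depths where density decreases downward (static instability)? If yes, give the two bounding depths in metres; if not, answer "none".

161–183 m

Evaluate Δρ/ρ₀ = −αΔT + βΔS across each adjacent pair:
  161–183 m: −αΔT+βΔS = −(2.1 × 10⁻⁴)(+4.3)+(7.4 × 10⁻⁴)(+0.08) = -8.4 × 10⁻⁴ → UNSTABLE
  183–194 m: −αΔT+βΔS = −(2.1 × 10⁻⁴)(-2.0)+(7.4 × 10⁻⁴)(+1.01) = 1.2 × 10⁻³ → stable
The 161–183 m interval has Δρ < 0: lighter water underlies denser water.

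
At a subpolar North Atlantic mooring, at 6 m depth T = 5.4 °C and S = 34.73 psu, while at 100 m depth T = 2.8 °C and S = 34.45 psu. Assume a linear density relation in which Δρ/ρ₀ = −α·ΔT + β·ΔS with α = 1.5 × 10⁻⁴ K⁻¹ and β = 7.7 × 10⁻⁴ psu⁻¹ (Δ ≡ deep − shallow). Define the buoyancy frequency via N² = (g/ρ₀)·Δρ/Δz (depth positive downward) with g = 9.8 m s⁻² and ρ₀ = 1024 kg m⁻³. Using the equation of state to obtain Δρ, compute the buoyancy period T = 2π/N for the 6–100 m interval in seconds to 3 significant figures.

ΔT = -2.6 K, ΔS = -0.28 psu (deep − shallow).
Δρ/ρ₀ = −αΔT + βΔS = 3.90 × 10⁻⁴ − 2.156 × 10⁻⁴ = 1.744 × 10⁻⁴, so Δρ ≈ 0.1786 kg m⁻³.
N² = (g/ρ₀)·Δρ/Δz = g·(Δρ/ρ₀)/Δz = 9.8 × 1.744 × 10⁻⁴ / 94 = 1.8182 × 10⁻⁵ s⁻².
N = √(1.8182 × 10⁻⁵) = 4.2640 × 10⁻³ rad s⁻¹ → T = 2π/N = 1.4735 × 10³ s ≈ 1.47 × 10³ s.

1.47 × 10³ s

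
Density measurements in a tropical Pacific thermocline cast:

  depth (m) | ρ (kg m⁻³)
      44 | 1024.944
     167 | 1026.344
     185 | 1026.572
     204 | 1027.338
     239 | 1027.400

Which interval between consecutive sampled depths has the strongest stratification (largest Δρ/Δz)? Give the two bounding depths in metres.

Compute the density gradient over each adjacent pair:
  44–167 m: Δρ/Δz = 1.400/123 = 0.011 kg m⁻⁴
  167–185 m: Δρ/Δz = 0.228/18 = 0.013 kg m⁻⁴
  185–204 m: Δρ/Δz = 0.766/19 = 0.040 kg m⁻⁴
  204–239 m: Δρ/Δz = 0.062/35 = 1.8 × 10⁻³ kg m⁻⁴
The largest gradient is in the 185–204 m interval — the pycnocline.

185–204 m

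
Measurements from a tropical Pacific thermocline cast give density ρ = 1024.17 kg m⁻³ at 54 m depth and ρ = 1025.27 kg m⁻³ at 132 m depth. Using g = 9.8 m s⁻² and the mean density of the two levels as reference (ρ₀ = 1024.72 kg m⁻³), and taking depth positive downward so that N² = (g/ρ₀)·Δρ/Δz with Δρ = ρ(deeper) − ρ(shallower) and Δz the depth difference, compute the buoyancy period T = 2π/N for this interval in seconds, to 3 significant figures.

Δρ = 1025.27 − 1024.17 = 1.10 kg m⁻³ over Δz = 132 − 54 = 78 m.
N² = (9.8/1024.72) × (1.10/78) = 1.3487 × 10⁻⁴ s⁻².
N = √(1.3487 × 10⁻⁴) = 0.011613 rad s⁻¹, so T = 2π/N = 541.05 s ≈ 541 s.

541 s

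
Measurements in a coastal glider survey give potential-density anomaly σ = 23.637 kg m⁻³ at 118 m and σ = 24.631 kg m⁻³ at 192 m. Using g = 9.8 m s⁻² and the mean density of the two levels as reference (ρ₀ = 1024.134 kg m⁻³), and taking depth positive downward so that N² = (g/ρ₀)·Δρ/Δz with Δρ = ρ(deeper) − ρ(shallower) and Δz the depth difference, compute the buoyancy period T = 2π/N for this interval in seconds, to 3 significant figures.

Δρ = 1024.631 − 1023.637 = 0.994 kg m⁻³ over Δz = 192 − 118 = 74 m.
N² = (9.8/1024.134) × (0.994/74) = 1.2854 × 10⁻⁴ s⁻².
N = √(1.2854 × 10⁻⁴) = 0.011338 rad s⁻¹, so T = 2π/N = 554.17 s ≈ 554 s.

554 s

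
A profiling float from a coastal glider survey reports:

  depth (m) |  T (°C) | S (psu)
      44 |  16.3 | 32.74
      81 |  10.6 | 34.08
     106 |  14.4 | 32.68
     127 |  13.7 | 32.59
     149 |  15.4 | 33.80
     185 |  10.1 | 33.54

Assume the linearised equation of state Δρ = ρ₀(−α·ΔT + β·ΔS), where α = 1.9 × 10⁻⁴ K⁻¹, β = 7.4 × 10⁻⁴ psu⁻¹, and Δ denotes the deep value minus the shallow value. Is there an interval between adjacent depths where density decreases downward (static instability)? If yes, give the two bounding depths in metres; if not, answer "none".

81–106 m

Evaluate Δρ/ρ₀ = −αΔT + βΔS across each adjacent pair:
  44–81 m: −αΔT+βΔS = −(1.9 × 10⁻⁴)(-5.7)+(7.4 × 10⁻⁴)(+1.34) = 2.1 × 10⁻³ → stable
  81–106 m: −αΔT+βΔS = −(1.9 × 10⁻⁴)(+3.8)+(7.4 × 10⁻⁴)(-1.40) = -1.8 × 10⁻³ → UNSTABLE
  106–127 m: −αΔT+βΔS = −(1.9 × 10⁻⁴)(-0.7)+(7.4 × 10⁻⁴)(-0.09) = 6.6 × 10⁻⁵ → stable
  127–149 m: −αΔT+βΔS = −(1.9 × 10⁻⁴)(+1.7)+(7.4 × 10⁻⁴)(+1.21) = 5.7 × 10⁻⁴ → stable
  149–185 m: −αΔT+βΔS = −(1.9 × 10⁻⁴)(-5.3)+(7.4 × 10⁻⁴)(-0.26) = 8.1 × 10⁻⁴ → stable
The 81–106 m interval has Δρ < 0: lighter water underlies denser water.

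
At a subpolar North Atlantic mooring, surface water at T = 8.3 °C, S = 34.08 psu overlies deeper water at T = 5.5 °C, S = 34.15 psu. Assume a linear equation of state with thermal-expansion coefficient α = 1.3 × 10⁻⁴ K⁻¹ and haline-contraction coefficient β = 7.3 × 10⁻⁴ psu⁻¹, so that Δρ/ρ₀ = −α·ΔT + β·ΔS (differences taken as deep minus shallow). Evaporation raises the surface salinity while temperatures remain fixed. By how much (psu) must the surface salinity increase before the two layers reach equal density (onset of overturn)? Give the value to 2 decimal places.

Neutral buoyancy requires −α(T_deep − T_surf) + β(S_deep − S_surf′) = 0.
S_surf′ = S_deep − (α/β)·ΔT = 34.15 − (1.3 × 10⁻⁴/7.3 × 10⁻⁴)·(-2.8) = 34.6486 psu.
Increase required: 34.6486 − 34.08 = 0.5686 psu.

0.57 psu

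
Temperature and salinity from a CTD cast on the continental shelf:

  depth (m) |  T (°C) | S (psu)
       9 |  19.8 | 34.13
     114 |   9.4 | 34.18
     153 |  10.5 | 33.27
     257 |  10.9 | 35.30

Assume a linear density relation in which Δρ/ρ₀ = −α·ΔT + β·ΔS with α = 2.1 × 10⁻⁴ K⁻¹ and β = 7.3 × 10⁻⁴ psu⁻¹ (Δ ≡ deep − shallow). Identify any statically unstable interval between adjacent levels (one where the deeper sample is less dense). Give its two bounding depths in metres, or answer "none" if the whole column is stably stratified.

114–153 m

Evaluate Δρ/ρ₀ = −αΔT + βΔS across each adjacent pair:
  9–114 m: −αΔT+βΔS = −(2.1 × 10⁻⁴)(-10.4)+(7.3 × 10⁻⁴)(+0.05) = 2.2 × 10⁻³ → stable
  114–153 m: −αΔT+βΔS = −(2.1 × 10⁻⁴)(+1.1)+(7.3 × 10⁻⁴)(-0.91) = -9.0 × 10⁻⁴ → UNSTABLE
  153–257 m: −αΔT+βΔS = −(2.1 × 10⁻⁴)(+0.4)+(7.3 × 10⁻⁴)(+2.03) = 1.4 × 10⁻³ → stable
The 114–153 m interval has Δρ < 0: lighter water underlies denser water.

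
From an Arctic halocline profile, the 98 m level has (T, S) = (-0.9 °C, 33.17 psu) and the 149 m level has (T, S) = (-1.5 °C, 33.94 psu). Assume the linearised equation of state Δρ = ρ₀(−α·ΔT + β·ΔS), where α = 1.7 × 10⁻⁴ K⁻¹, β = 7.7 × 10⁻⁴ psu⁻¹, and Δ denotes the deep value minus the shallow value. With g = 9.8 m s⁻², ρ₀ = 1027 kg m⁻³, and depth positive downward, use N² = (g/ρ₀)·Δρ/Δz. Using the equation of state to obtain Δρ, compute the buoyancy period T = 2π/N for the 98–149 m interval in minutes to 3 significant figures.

9.06 min

ΔT = -0.6 K, ΔS = +0.77 psu (deep − shallow).
Δρ/ρ₀ = −αΔT + βΔS = 1.02 × 10⁻⁴ + 5.929 × 10⁻⁴ = 6.949 × 10⁻⁴, so Δρ ≈ 0.7137 kg m⁻³.
N² = (g/ρ₀)·Δρ/Δz = g·(Δρ/ρ₀)/Δz = 9.8 × 6.949 × 10⁻⁴ / 51 = 1.3353 × 10⁻⁴ s⁻².
N = √(1.3353 × 10⁻⁴) = 0.011556 rad s⁻¹ → T = 2π/N = 543.72 s = 9.0620 min ≈ 9.06 min.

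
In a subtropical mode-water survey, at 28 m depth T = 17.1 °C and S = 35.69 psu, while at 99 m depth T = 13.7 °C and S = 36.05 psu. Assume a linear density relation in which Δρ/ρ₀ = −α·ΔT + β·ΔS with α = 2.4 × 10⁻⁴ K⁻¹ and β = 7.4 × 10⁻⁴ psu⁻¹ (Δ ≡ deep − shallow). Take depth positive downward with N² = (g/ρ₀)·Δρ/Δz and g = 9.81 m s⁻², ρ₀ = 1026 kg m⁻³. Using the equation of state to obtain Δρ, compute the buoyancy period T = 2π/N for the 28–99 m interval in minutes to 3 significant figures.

ΔT = -3.4 K, ΔS = +0.36 psu (deep − shallow).
Δρ/ρ₀ = −αΔT + βΔS = 8.16 × 10⁻⁴ + 2.664 × 10⁻⁴ = 1.0824 × 10⁻³, so Δρ ≈ 1.111 kg m⁻³.
N² = (g/ρ₀)·Δρ/Δz = g·(Δρ/ρ₀)/Δz = 9.81 × 1.0824 × 10⁻³ / 71 = 1.4955 × 10⁻⁴ s⁻².
N = √(1.4955 × 10⁻⁴) = 0.012229 rad s⁻¹ → T = 2π/N = 513.79 s = 8.5632 min ≈ 8.56 min.

8.56 min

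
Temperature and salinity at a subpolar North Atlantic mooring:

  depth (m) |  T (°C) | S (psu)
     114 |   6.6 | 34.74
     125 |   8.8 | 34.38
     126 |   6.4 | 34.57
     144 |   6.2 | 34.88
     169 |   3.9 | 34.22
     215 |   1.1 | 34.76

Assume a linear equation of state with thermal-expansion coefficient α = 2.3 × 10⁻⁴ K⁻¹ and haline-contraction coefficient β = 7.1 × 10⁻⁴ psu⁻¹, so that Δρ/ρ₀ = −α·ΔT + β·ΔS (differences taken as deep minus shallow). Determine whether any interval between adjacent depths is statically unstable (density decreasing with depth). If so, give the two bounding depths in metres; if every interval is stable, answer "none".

Evaluate Δρ/ρ₀ = −αΔT + βΔS across each adjacent pair:
  114–125 m: −αΔT+βΔS = −(2.3 × 10⁻⁴)(+2.2)+(7.1 × 10⁻⁴)(-0.36) = -7.6 × 10⁻⁴ → UNSTABLE
  125–126 m: −αΔT+βΔS = −(2.3 × 10⁻⁴)(-2.4)+(7.1 × 10⁻⁴)(+0.19) = 6.9 × 10⁻⁴ → stable
  126–144 m: −αΔT+βΔS = −(2.3 × 10⁻⁴)(-0.2)+(7.1 × 10⁻⁴)(+0.31) = 2.7 × 10⁻⁴ → stable
  144–169 m: −αΔT+βΔS = −(2.3 × 10⁻⁴)(-2.3)+(7.1 × 10⁻⁴)(-0.66) = 6.0 × 10⁻⁵ → stable
  169–215 m: −αΔT+βΔS = −(2.3 × 10⁻⁴)(-2.8)+(7.1 × 10⁻⁴)(+0.54) = 1.0 × 10⁻³ → stable
The 114–125 m interval has Δρ < 0: lighter water underlies denser water.

114–125 m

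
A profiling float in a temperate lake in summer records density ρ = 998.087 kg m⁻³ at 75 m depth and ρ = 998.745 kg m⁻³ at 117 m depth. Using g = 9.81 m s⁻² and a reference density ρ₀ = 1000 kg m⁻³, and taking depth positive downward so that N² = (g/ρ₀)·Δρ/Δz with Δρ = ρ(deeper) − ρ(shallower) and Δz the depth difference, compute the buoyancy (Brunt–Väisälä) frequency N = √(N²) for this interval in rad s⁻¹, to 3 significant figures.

0.0124 rad s⁻¹

Δρ = 998.745 − 998.087 = 0.658 kg m⁻³ over Δz = 117 − 75 = 42 m.
N² = (9.81/1000) × (0.658/42) = 1.5369 × 10⁻⁴ s⁻².
N = √(1.5369 × 10⁻⁴) = 0.012397 rad s⁻¹ ≈ 0.0124 rad s⁻¹.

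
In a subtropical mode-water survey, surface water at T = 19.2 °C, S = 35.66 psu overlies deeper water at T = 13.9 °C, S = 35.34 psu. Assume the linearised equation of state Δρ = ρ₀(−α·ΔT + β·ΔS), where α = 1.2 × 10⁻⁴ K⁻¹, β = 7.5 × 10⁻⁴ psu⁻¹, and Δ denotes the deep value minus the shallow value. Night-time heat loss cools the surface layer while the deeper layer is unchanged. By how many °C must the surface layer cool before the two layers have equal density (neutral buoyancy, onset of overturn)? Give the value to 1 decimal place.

3.3 °C

Neutral buoyancy requires Δρ = 0, i.e. −α(T_deep − T_surf′) + β(S_deep − S_surf) = 0.
T_surf′ = T_deep − (β/α)·ΔS = 13.9 − (7.5 × 10⁻⁴/1.2 × 10⁻⁴)·(-0.32) = 15.900 °C.
Cooling required: 19.2 − (15.900) = 3.300 °C.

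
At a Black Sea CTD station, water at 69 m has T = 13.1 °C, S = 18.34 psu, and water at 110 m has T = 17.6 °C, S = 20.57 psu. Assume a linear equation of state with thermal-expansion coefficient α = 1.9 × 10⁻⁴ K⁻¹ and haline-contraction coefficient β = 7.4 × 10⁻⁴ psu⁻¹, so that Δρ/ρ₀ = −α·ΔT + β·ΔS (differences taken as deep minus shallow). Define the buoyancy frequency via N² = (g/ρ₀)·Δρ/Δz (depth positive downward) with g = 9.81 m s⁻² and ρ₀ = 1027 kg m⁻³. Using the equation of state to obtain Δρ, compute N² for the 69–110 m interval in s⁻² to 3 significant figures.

1.90 × 10⁻⁴ s⁻²

ΔT = +4.5 K, ΔS = +2.23 psu (deep − shallow).
Δρ/ρ₀ = −αΔT + βΔS = -8.55 × 10⁻⁴ + 1.6502 × 10⁻³ = 7.952 × 10⁻⁴, so Δρ ≈ 0.8167 kg m⁻³.
N² = (g/ρ₀)·Δρ/Δz = g·(Δρ/ρ₀)/Δz = 9.81 × 7.952 × 10⁻⁴ / 41 = 1.9027 × 10⁻⁴ s⁻² ≈ 1.90 × 10⁻⁴ s⁻².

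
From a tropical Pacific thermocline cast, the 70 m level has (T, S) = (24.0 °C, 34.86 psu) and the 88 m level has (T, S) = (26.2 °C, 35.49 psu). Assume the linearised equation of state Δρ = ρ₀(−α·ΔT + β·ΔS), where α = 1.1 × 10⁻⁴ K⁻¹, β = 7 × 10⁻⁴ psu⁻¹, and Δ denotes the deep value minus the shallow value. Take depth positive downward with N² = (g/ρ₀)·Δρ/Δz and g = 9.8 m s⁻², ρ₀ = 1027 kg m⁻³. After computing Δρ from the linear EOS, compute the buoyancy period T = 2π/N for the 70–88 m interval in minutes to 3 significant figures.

ΔT = +2.2 K, ΔS = +0.63 psu (deep − shallow).
Δρ/ρ₀ = −αΔT + βΔS = -2.42 × 10⁻⁴ + 4.41 × 10⁻⁴ = 1.99 × 10⁻⁴, so Δρ ≈ 0.2044 kg m⁻³.
N² = (g/ρ₀)·Δρ/Δz = g·(Δρ/ρ₀)/Δz = 9.8 × 1.99 × 10⁻⁴ / 18 = 1.0834 × 10⁻⁴ s⁻².
N = √(1.0834 × 10⁻⁴) = 0.010409 rad s⁻¹ → T = 2π/N = 603.63 s = 10.060 min ≈ 10.1 min.

10.1 min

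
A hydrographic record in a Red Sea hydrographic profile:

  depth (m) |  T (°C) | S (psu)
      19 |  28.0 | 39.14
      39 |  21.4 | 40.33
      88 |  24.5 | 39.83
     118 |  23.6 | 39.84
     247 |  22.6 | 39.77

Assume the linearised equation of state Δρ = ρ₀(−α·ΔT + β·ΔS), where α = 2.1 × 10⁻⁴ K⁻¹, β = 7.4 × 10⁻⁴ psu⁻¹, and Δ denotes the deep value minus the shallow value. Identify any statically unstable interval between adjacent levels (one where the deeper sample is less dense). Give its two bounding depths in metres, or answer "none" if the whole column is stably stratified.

Evaluate Δρ/ρ₀ = −αΔT + βΔS across each adjacent pair:
  19–39 m: −αΔT+βΔS = −(2.1 × 10⁻⁴)(-6.6)+(7.4 × 10⁻⁴)(+1.19) = 2.3 × 10⁻³ → stable
  39–88 m: −αΔT+βΔS = −(2.1 × 10⁻⁴)(+3.1)+(7.4 × 10⁻⁴)(-0.50) = -1.0 × 10⁻³ → UNSTABLE
  88–118 m: −αΔT+βΔS = −(2.1 × 10⁻⁴)(-0.9)+(7.4 × 10⁻⁴)(+0.01) = 2.0 × 10⁻⁴ → stable
  118–247 m: −αΔT+βΔS = −(2.1 × 10⁻⁴)(-1.0)+(7.4 × 10⁻⁴)(-0.07) = 1.6 × 10⁻⁴ → stable
The 39–88 m interval has Δρ < 0: lighter water underlies denser water.

39–88 m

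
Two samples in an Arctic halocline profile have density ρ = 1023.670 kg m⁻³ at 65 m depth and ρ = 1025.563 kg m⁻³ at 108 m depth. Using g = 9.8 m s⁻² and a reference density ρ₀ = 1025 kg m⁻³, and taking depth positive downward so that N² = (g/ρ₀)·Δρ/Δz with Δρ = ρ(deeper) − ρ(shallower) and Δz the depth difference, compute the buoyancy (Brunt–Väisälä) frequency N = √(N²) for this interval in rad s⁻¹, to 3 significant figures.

0.0205 rad s⁻¹

Δρ = 1025.563 − 1023.670 = 1.893 kg m⁻³ over Δz = 108 − 65 = 43 m.
N² = (9.8/1025) × (1.893/43) = 4.2091 × 10⁻⁴ s⁻².
N = √(4.2091 × 10⁻⁴) = 0.020516 rad s⁻¹ ≈ 0.0205 rad s⁻¹.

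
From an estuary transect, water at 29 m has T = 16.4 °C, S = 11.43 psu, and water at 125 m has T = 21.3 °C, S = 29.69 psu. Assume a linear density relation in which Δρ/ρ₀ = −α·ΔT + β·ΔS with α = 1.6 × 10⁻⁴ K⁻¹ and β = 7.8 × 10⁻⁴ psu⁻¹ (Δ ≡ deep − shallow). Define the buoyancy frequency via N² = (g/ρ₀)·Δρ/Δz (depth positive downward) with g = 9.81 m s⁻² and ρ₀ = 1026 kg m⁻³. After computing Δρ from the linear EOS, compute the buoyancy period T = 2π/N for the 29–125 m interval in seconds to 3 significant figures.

169 s

ΔT = +4.9 K, ΔS = +18.26 psu (deep − shallow).
Δρ/ρ₀ = −αΔT + βΔS = -7.84 × 10⁻⁴ + 0.0142428 = 0.0134588, so Δρ ≈ 13.81 kg m⁻³.
N² = (g/ρ₀)·Δρ/Δz = g·(Δρ/ρ₀)/Δz = 9.81 × 0.0134588 / 96 = 1.3753 × 10⁻³ s⁻².
N = √(1.3753 × 10⁻³) = 0.037085 rad s⁻¹ → T = 2π/N = 169.43 s ≈ 169 s.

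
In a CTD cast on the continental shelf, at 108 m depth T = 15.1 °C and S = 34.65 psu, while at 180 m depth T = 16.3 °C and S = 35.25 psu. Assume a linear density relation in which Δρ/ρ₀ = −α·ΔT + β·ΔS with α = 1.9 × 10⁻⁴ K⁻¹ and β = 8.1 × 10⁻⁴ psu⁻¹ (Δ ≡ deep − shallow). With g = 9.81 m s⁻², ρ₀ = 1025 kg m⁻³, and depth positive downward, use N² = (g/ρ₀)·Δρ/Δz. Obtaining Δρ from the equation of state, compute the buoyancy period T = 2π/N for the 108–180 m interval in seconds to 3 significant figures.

1.06 × 10³ s

ΔT = +1.2 K, ΔS = +0.60 psu (deep − shallow).
Δρ/ρ₀ = −αΔT + βΔS = -2.28 × 10⁻⁴ + 4.86 × 10⁻⁴ = 2.58 × 10⁻⁴, so Δρ ≈ 0.2644 kg m⁻³.
N² = (g/ρ₀)·Δρ/Δz = g·(Δρ/ρ₀)/Δz = 9.81 × 2.58 × 10⁻⁴ / 72 = 3.5152 × 10⁻⁵ s⁻².
N = √(3.5152 × 10⁻⁵) = 5.9289 × 10⁻³ rad s⁻¹ → T = 2π/N = 1.0598 × 10³ s ≈ 1.06 × 10³ s.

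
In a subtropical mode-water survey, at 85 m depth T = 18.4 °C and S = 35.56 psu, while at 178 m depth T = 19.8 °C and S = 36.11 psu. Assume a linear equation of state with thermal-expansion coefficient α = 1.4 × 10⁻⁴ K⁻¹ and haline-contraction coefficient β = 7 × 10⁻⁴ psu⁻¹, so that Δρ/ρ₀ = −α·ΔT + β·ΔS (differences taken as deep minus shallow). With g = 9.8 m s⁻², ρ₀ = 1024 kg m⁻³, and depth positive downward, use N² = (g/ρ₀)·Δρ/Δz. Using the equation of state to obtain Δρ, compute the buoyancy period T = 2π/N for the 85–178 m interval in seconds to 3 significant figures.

1.41 × 10³ s

ΔT = +1.4 K, ΔS = +0.55 psu (deep − shallow).
Δρ/ρ₀ = −αΔT + βΔS = -1.96 × 10⁻⁴ + 3.85 × 10⁻⁴ = 1.89 × 10⁻⁴, so Δρ ≈ 0.1935 kg m⁻³.
N² = (g/ρ₀)·Δρ/Δz = g·(Δρ/ρ₀)/Δz = 9.8 × 1.89 × 10⁻⁴ / 93 = 1.9916 × 10⁻⁵ s⁻².
N = √(1.9916 × 10⁻⁵) = 4.4627 × 10⁻³ rad s⁻¹ → T = 2π/N = 1.4079 × 10³ s ≈ 1.41 × 10³ s.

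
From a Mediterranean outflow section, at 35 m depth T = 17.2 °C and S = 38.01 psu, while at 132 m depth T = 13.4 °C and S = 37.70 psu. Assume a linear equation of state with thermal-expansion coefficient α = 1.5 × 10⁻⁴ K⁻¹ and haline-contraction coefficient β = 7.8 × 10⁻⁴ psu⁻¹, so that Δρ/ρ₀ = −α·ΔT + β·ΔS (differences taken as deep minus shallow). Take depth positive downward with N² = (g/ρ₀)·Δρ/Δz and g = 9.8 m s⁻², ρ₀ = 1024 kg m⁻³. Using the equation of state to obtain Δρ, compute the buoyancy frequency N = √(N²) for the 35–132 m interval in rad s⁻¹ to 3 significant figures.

ΔT = -3.8 K, ΔS = -0.31 psu (deep − shallow).
Δρ/ρ₀ = −αΔT + βΔS = 5.70 × 10⁻⁴ − 2.418 × 10⁻⁴ = 3.282 × 10⁻⁴, so Δρ ≈ 0.3361 kg m⁻³.
N² = (g/ρ₀)·Δρ/Δz = g·(Δρ/ρ₀)/Δz = 9.8 × 3.282 × 10⁻⁴ / 97 = 3.3158 × 10⁻⁵ s⁻².
N = √(3.3158 × 10⁻⁵) = 5.7583 × 10⁻³ rad s⁻¹ ≈ 5.76 × 10⁻³ rad s⁻¹.

5.76 × 10⁻³ rad s⁻¹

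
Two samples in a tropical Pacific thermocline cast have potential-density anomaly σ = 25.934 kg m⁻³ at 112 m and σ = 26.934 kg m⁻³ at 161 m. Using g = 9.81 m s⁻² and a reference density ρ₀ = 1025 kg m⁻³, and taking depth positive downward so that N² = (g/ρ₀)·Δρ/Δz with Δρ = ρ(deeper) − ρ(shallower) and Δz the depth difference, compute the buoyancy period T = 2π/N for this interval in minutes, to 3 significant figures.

7.49 min

Δρ = 1026.934 − 1025.934 = 1.000 kg m⁻³ over Δz = 161 − 112 = 49 m.
N² = (9.81/1025) × (1.000/49) = 1.9532 × 10⁻⁴ s⁻².
N = √(1.9532 × 10⁻⁴) = 0.013976 rad s⁻¹, so T = 2π/N = 449.57 s = 7.4928 min ≈ 7.49 min.
Since Δρ > 0 the layer is stably stratified.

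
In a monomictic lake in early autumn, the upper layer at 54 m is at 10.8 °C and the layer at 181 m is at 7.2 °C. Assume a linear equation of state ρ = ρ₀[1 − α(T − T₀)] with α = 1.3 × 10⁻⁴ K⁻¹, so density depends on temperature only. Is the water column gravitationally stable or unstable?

stable

ΔT = 7.2 − 10.8 = -3.6 K, so Δρ/ρ₀ = −αΔT = 4.68 × 10⁻⁴.
Δρ/ρ₀ > 0, so Δρ > 0: deeper water is denser → statically stable.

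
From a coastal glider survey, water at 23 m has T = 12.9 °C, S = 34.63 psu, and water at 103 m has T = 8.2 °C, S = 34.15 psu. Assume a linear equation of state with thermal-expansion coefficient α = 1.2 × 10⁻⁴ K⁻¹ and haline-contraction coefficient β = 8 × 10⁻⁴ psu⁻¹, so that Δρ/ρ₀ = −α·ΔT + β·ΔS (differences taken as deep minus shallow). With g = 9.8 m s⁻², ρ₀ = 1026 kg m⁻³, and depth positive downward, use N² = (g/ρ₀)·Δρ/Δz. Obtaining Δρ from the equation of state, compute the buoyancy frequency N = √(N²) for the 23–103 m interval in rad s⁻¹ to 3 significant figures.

4.70 × 10⁻³ rad s⁻¹

ΔT = -4.7 K, ΔS = -0.48 psu (deep − shallow).
Δρ/ρ₀ = −αΔT + βΔS = 5.64 × 10⁻⁴ − 3.84 × 10⁻⁴ = 1.80 × 10⁻⁴, so Δρ ≈ 0.1847 kg m⁻³.
N² = (g/ρ₀)·Δρ/Δz = g·(Δρ/ρ₀)/Δz = 9.8 × 1.80 × 10⁻⁴ / 80 = 2.2050 × 10⁻⁵ s⁻².
N = √(2.2050 × 10⁻⁵) = 4.6957 × 10⁻³ rad s⁻¹ ≈ 4.70 × 10⁻³ rad s⁻¹.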